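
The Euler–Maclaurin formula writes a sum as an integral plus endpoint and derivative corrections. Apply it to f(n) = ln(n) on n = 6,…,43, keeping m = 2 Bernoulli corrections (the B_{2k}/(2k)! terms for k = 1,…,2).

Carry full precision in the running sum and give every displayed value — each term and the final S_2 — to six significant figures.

S_2 ≈ 116.746

The integral term ∫_6^43 ln(x) dx = 113.981.
Endpoint term: (f(6) + f(43))/2 = (1.79176 + 3.76120)/2 = 2.77648.
So far: 116.758.
k=1: B_{2}/(2)! × [f^{(1)}(43) − f^{(1)}(6)] = 1/12 × (0.0232558 − 0.166667) = -0.0119509.
Running total after k=1: 116.746.
k=2: B_{4}/(4)! × [f^{(3)}(43) − f^{(3)}(6)] = −1/720 × (2.51550e-05 − 0.00925926) = 1.28251e-05.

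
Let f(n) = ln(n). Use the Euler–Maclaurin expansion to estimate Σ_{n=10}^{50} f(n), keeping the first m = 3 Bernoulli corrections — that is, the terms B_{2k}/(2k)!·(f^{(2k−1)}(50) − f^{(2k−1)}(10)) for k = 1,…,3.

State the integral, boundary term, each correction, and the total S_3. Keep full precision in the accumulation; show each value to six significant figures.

∫_10^50 ln(x) dx evaluates to 132.575.
Endpoint term: (f(10) + f(50))/2 = (2.30259 + 3.91202)/2 = 3.10730.
So far: 135.683.
Order-1 term: 1/12 · (0.0200000 − 0.100000) = -0.00666667.
Running total after k=1: 135.676.
Order-2 term: −1/720 · (1.60000e-05 − 0.00200000) = 2.75556e-06.
Running total after k=2: 135.676.
Order-3 term: 1/30240 · (7.68000e-08 − 0.000240000) = -7.93397e-09.

S_3 ≈ 135.676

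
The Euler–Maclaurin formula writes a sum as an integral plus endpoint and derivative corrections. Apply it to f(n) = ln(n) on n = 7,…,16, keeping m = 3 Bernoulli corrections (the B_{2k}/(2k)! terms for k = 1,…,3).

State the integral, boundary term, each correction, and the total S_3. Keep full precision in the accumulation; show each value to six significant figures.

S_3 ≈ 24.0926

The integral term ∫_7^16 ln(x) dx = 21.7400.
½[f(7) + f(16)] = ½[1.94591 + 2.77259] = 2.35925.
So far: 24.0993.
k=1: B_{2}/(2)! × [f^{(1)}(16) − f^{(1)}(7)] = 1/12 × (0.0625000 − 0.142857) = -0.00669643.
After k=1: 24.0926.
k=2: B_{4}/(4)! × [f^{(3)}(16) − f^{(3)}(7)] = −1/720 × (0.000488281 − 0.00583090) = 7.42031e-06.
After k=2: 24.0926.
k=3: B_{6}/(6)! × [f^{(5)}(16) − f^{(5)}(7)] = 1/30240 × (2.28882e-05 − 0.00142798) = -4.64646e-08.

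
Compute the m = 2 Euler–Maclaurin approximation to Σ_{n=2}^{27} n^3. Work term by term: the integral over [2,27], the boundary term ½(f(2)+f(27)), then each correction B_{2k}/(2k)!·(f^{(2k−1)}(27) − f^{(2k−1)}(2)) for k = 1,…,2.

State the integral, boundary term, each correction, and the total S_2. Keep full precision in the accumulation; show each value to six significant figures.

The integral term ∫_2^27 x^3 dx = 132856.
Endpoint term: (f(2) + f(27))/2 = (8.00000 + 19683.0)/2 = 9845.50.
Integral + boundary = 142702.
k=1: B_{2}/(2)! × [f^{(1)}(27) − f^{(1)}(2)] = 1/12 × (2187.00 − 12.0000) = 181.250.
After k=1: 142883.
k=2: B_{4}/(4)! × [f^{(3)}(27) − f^{(3)}(2)] = −1/720 × (6.00000 − 6.00000) = 0.00000.

S_2 ≈ 142883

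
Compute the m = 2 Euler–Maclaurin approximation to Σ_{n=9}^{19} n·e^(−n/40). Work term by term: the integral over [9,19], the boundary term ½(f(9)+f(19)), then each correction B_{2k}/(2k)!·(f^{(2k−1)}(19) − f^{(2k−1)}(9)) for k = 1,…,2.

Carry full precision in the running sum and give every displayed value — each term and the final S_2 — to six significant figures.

S_2 ≈ 106.920

∫_9^19 x·e^(−x/40) dx evaluates to 97.4431.
½[f(9) + f(19)] = ½[7.18665 + 11.8158] = 9.50123.
Running total after boundary: 106.944.
Correction k=1: B_{2}/2! · (f^{(1)}(19) − f^{(1)}(9)) = 1/12 · (0.326490 − 0.618850) = -0.0243634.
Running total after k=1: 106.920.
Correction k=2: B_{4}/4! · (f^{(3)}(19) − f^{(3)}(9)) = −1/720 · (0.000981412 − 0.00138493) = 5.60436e-07.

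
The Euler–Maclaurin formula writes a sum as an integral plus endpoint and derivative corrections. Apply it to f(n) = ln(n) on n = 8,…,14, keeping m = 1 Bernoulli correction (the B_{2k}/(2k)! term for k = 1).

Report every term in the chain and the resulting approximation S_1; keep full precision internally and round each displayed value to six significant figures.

The integral term ∫_8^14 ln(x) dx = 14.3113.
½[f(8) + f(14)] = ½[2.07944 + 2.63906] = 2.35925.
Running total after boundary: 16.6705.
Correction k=1: B_{2}/2! · (f^{(1)}(14) − f^{(1)}(8)) = 1/12 · (0.0714286 − 0.125000) = -0.00446429.

S_1 ≈ 16.6661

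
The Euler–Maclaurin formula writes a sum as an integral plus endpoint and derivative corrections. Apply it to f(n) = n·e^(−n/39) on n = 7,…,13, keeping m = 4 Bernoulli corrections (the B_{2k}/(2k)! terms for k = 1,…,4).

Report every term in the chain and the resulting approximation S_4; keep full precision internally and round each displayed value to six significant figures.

Integral: ∫_7^13 x·e^(−x/39) dx = 46.1179.
½[f(7) + f(13)] = ½[5.84989 + 9.31491] = 7.58240.
Running total after boundary: 53.7003.
Correction k=1: B_{2}/2! · (f^{(1)}(13) − f^{(1)}(7)) = 1/12 · (0.477688 − 0.685701) = -0.0173345.
Partial sum through k=1: 53.6830.
Correction k=2: B_{4}/4! · (f^{(3)}(13) − f^{(3)}(7)) = −1/720 · (0.00125625 − 0.00154970) = 4.07580e-07.
Partial sum through k=2: 53.6830.
Correction k=3: B_{6}/6! · (f^{(5)}(13) − f^{(5)}(7)) = 1/30240 · (1.44538e-06 − 1.74134e-06) = -9.78700e-12.
Partial sum through k=3: 53.6830.
Correction k=4: B_{8}/8! · (f^{(7)}(13) − f^{(7)}(7)) = −1/1209600 · (1.35755e-09 − 1.61987e-09) = 2.16861e-16.

S_4 ≈ 53.6830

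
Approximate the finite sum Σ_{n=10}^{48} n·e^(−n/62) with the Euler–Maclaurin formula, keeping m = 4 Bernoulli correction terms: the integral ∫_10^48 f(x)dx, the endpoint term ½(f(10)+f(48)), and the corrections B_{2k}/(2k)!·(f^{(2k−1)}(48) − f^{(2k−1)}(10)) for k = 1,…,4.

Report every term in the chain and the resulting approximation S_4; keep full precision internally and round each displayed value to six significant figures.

∫_10^48 x·e^(−x/62) dx evaluates to 654.530.
Boundary: ½(f(10) + f(48)) = ½(8.51045 + 22.1316) = 15.3210.
So far: 669.851.
Correction k=1: B_{2}/2! · (f^{(1)}(48) − f^{(1)}(10)) = 1/12 · (0.104114 − 0.713780) = -0.0508055.
After k=1: 669.800.
Correction k=2: B_{4}/4! · (f^{(3)}(48) − f^{(3)}(10)) = −1/720 · (0.000266978 − 0.000628478) = 5.02083e-07.
After k=2: 669.800.
Correction k=3: B_{6}/6! · (f^{(5)}(48) − f^{(5)}(10)) = 1/30240 · (1.31861e-07 − 2.78686e-07) = -4.85534e-12.
After k=3: 669.800.
Correction k=4: B_{8}/8! · (f^{(7)}(48) − f^{(7)}(10)) = −1/1209600 · (5.05379e-11 − 1.02465e-10) = 4.29293e-17.

S_4 ≈ 669.800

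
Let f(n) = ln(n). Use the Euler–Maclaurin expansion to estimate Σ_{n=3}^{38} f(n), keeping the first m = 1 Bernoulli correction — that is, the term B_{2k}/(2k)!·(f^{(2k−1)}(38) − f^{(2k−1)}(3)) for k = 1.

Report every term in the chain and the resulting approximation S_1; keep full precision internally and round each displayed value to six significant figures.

S_1 ≈ 102.275

∫_3^38 ln(x) dx evaluates to 99.9324.
Boundary: ½(f(3) + f(38)) = ½(1.09861 + 3.63759) = 2.36810.
Running total after boundary: 102.301.
Order-1 term: 1/12 · (0.0263158 − 0.333333) = -0.0255848.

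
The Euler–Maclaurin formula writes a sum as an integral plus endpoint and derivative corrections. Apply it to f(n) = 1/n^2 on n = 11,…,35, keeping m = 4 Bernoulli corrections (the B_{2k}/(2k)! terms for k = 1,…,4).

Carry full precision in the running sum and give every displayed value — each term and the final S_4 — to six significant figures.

S_4 ≈ 0.0669992

Integral: ∫_11^35 1/x^2 dx = 0.0623377.
½[f(11) + f(35)] = ½[0.00826446 + 0.000816327] = 0.00454039.
Running total after boundary: 0.0668781.
Correction k=1: B_{2}/2! · (f^{(1)}(35) − f^{(1)}(11)) = 1/12 · (-4.66472e-05 − (-0.00150263)) = 0.000121332.
After k=1: 0.0669994.
Correction k=2: B_{4}/4! · (f^{(3)}(35) − f^{(3)}(11)) = −1/720 · (-4.56952e-07 − (-0.000149021)) = -2.06339e-07.
After k=2: 0.0669992.
Correction k=3: B_{6}/6! · (f^{(5)}(35) − f^{(5)}(11)) = 1/30240 · (-1.11907e-08 − (-3.69474e-05)) = 1.22143e-09.
After k=3: 0.0669992.
Correction k=4: B_{8}/8! · (f^{(7)}(35) − f^{(7)}(11)) = −1/1209600 · (-5.11574e-10 − (-1.70996e-05)) = -1.41362e-11.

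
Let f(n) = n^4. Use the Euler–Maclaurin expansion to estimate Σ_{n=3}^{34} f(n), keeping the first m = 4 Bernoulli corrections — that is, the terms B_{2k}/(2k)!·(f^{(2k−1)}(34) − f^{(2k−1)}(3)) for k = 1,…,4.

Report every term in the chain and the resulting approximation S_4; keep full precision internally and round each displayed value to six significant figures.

S_4 ≈ 9.76834e+06

∫_3^34 x^4 dx evaluates to 9.08704e+06.
Endpoint term: (f(3) + f(34))/2 = (81.0000 + 1.33634e+06)/2 = 668208.
Integral + boundary = 9.75524e+06.
Correction k=1: B_{2}/2! · (f^{(1)}(34) − f^{(1)}(3)) = 1/12 · (157216 − 108.000) = 13092.3.
Partial sum through k=1: 9.76834e+06.
Correction k=2: B_{4}/4! · (f^{(3)}(34) − f^{(3)}(3)) = −1/720 · (816.000 − 72.0000) = -1.03333.
Partial sum through k=2: 9.76834e+06.
Correction k=3: B_{6}/6! · (f^{(5)}(34) − f^{(5)}(3)) = 1/30240 · (0.00000 − 0.00000) = 0.00000.
Partial sum through k=3: 9.76834e+06.
Correction k=4: B_{8}/8! · (f^{(7)}(34) − f^{(7)}(3)) = −1/1209600 · (0.00000 − 0.00000) = 0.00000.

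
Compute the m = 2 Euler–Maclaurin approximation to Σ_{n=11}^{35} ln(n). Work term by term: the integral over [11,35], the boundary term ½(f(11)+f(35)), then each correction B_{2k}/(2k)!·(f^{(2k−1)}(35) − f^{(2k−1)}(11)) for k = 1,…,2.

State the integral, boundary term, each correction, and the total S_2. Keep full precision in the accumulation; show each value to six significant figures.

S_2 ≈ 77.0318

Integral: ∫_11^35 ln(x) dx = 74.0603.
Endpoint term: (f(11) + f(35))/2 = (2.39790 + 3.55535)/2 = 2.97662.
So far: 77.0370.
Order-1 term: 1/12 · (0.0285714 − 0.0909091) = -0.00519481.
Running total after k=1: 77.0318.
Order-2 term: −1/720 · (4.66472e-05 − 0.00150263) = 2.02220e-06.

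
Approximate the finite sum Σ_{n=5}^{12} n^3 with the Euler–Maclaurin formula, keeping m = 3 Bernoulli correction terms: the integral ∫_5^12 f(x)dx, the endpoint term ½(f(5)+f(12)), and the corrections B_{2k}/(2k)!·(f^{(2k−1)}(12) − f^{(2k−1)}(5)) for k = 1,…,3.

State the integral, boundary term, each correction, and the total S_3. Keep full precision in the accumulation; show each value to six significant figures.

The integral term ∫_5^12 x^3 dx = 5027.75.
Endpoint term: (f(5) + f(12))/2 = (125.000 + 1728.00)/2 = 926.500.
Integral + boundary = 5954.25.
Correction k=1: B_{2}/2! · (f^{(1)}(12) − f^{(1)}(5)) = 1/12 · (432.000 − 75.0000) = 29.7500.
Partial sum through k=1: 5984.00.
Correction k=2: B_{4}/4! · (f^{(3)}(12) − f^{(3)}(5)) = −1/720 · (6.00000 − 6.00000) = 0.00000.
Partial sum through k=2: 5984.00.
Correction k=3: B_{6}/6! · (f^{(5)}(12) − f^{(5)}(5)) = 1/30240 · (0.00000 − 0.00000) = 0.00000.

S_3 ≈ 5984.00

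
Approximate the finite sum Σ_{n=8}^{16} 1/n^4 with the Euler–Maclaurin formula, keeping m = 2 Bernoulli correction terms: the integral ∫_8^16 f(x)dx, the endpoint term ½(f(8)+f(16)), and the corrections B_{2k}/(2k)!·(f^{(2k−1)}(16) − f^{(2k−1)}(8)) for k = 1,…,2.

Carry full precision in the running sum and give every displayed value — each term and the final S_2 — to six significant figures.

The integral term ∫_8^16 1/x^4 dx = 0.000569661.
Boundary: ½(f(8) + f(16)) = ½(0.000244141 + 1.52588e-05) = 0.000129700.
Running total after boundary: 0.000699361.
Correction k=1: B_{2}/2! · (f^{(1)}(16) − f^{(1)}(8)) = 1/12 · (-3.81470e-06 − (-0.000122070)) = 9.85463e-06.
Running total after k=1: 0.000709216.
Correction k=2: B_{4}/4! · (f^{(3)}(16) − f^{(3)}(8)) = −1/720 · (-4.47035e-07 − (-5.72205e-05)) = -7.88520e-08.

S_2 ≈ 0.000709137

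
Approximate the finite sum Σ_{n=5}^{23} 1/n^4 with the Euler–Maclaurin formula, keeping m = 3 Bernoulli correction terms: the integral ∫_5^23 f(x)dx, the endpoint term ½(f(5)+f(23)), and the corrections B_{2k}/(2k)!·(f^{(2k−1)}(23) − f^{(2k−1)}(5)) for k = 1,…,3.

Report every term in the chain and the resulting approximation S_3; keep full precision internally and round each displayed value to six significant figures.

S_3 ≈ 0.00354565

Integral: ∫_5^23 1/x^4 dx = 0.00263927.
Boundary: ½(f(5) + f(23)) = ½(0.00160000 + 3.57346e-06) = 0.000801787.
Integral + boundary = 0.00344106.
Correction k=1: B_{2}/2! · (f^{(1)}(23) − f^{(1)}(5)) = 1/12 · (-6.21471e-07 − (-0.00128000)) = 0.000106615.
Running total after k=1: 0.00354767.
Correction k=2: B_{4}/4! · (f^{(3)}(23) − f^{(3)}(5)) = −1/720 · (-3.52441e-08 − (-0.00153600)) = -2.13328e-06.
Running total after k=2: 0.00354554.
Correction k=3: B_{6}/6! · (f^{(5)}(23) − f^{(5)}(5)) = 1/30240 · (-3.73094e-09 − (-0.00344064)) = 1.13778e-07.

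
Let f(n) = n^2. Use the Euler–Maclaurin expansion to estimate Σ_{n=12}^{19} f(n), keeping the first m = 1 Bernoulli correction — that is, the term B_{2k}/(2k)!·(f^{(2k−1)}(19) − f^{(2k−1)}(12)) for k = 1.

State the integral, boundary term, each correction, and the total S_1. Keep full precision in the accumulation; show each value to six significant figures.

∫_12^19 x^2 dx evaluates to 1710.33.
½[f(12) + f(19)] = ½[144.000 + 361.000] = 252.500.
Running total after boundary: 1962.83.
Order-1 term: 1/12 · (38.0000 − 24.0000) = 1.16667.

S_1 ≈ 1964.00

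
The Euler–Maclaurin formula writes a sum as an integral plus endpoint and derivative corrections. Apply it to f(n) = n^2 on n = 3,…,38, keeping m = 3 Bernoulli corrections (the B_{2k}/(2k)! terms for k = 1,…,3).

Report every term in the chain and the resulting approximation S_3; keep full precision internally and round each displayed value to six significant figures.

S_3 ≈ 19014.0

The integral term ∫_3^38 x^2 dx = 18281.7.
½[f(3) + f(38)] = ½[9.00000 + 1444.00] = 726.500.
Integral + boundary = 19008.2.
Correction k=1: B_{2}/2! · (f^{(1)}(38) − f^{(1)}(3)) = 1/12 · (76.0000 − 6.00000) = 5.83333.
After k=1: 19014.0.
Correction k=2: B_{4}/4! · (f^{(3)}(38) − f^{(3)}(3)) = −1/720 · (0.00000 − 0.00000) = 0.00000.
After k=2: 19014.0.
Correction k=3: B_{6}/6! · (f^{(5)}(38) − f^{(5)}(3)) = 1/30240 · (0.00000 − 0.00000) = 0.00000.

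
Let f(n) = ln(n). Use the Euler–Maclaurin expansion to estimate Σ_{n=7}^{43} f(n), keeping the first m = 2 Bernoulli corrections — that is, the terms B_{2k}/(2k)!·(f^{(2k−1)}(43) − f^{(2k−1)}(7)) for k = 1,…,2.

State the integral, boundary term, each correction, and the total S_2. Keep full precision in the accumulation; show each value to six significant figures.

Integral: ∫_7^43 ln(x) dx = 112.110.
½[f(7) + f(43)] = ½[1.94591 + 3.76120] = 2.85356.
Running total after boundary: 114.964.
k=1: B_{2}/(2)! × [f^{(1)}(43) − f^{(1)}(7)] = 1/12 × (0.0232558 − 0.142857) = -0.00996678.
Partial sum through k=1: 114.954.
k=2: B_{4}/(4)! × [f^{(3)}(43) − f^{(3)}(7)] = −1/720 × (2.51550e-05 − 0.00583090) = 8.06354e-06.

S_2 ≈ 114.954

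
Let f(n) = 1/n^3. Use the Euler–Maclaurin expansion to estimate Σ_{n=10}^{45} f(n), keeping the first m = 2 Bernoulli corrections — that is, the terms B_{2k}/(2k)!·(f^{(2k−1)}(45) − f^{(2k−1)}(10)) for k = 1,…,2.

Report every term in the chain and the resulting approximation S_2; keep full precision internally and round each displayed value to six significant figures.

S_2 ≈ 0.00528343

∫_10^45 1/x^3 dx evaluates to 0.00475309.
½[f(10) + f(45)] = ½[0.00100000 + 1.09739e-05] = 0.000505487.
Running total after boundary: 0.00525857.
Order-1 term: 1/12 · (-7.31596e-07 − (-0.000300000)) = 2.49390e-05.
Partial sum through k=1: 0.00528351.
Order-2 term: −1/720 · (-7.22564e-09 − (-6.00000e-05)) = -8.33233e-08.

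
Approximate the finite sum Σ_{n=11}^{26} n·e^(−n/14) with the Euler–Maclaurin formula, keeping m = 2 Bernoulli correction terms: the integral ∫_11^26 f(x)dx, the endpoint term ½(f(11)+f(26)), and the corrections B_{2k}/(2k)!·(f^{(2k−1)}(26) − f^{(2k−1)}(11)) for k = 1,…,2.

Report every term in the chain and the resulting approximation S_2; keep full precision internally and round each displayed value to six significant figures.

S_2 ≈ 76.6189

∫_11^26 x·e^(−x/14) dx evaluates to 72.1018.
½[f(11) + f(26)] = ½[5.01373 + 4.05907] = 4.53640.
Running total after boundary: 76.6382.
Correction k=1: B_{2}/2! · (f^{(1)}(26) − f^{(1)}(11)) = 1/12 · (-0.133815 − 0.0976701) = -0.0192905.
After k=1: 76.6189.
Correction k=2: B_{4}/4! · (f^{(3)}(26) − f^{(3)}(11)) = −1/720 · (0.000910309 − 0.00514928) = 5.88745e-06.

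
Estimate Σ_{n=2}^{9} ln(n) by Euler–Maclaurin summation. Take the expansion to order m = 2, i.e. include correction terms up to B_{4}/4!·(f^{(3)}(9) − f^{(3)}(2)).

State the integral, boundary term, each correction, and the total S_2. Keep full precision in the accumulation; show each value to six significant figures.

Integral: ∫_2^9 ln(x) dx = 11.3887.
½[f(2) + f(9)] = ½[0.693147 + 2.19722] = 1.44519.
Integral + boundary = 12.8339.
Order-1 term: 1/12 · (0.111111 − 0.500000) = -0.0324074.
After k=1: 12.8015.
Order-2 term: −1/720 · (0.00274348 − 0.250000) = 0.000343412.

S_2 ≈ 12.8018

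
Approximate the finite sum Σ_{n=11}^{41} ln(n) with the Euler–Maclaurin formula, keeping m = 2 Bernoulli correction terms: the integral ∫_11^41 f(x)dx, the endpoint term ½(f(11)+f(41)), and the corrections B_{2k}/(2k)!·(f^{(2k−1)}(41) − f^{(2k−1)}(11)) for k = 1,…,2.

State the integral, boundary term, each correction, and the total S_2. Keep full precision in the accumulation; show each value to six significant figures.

S_2 ≈ 98.9298

Integral: ∫_11^41 ln(x) dx = 95.8796.
Endpoint term: (f(11) + f(41))/2 = (2.39790 + 3.71357)/2 = 3.05573.
Running total after boundary: 98.9353.
Correction k=1: B_{2}/2! · (f^{(1)}(41) − f^{(1)}(11)) = 1/12 · (0.0243902 − 0.0909091) = -0.00554324.
Running total after k=1: 98.9298.
Correction k=2: B_{4}/4! · (f^{(3)}(41) − f^{(3)}(11)) = −1/720 · (2.90187e-05 − 0.00150263) = 2.04668e-06.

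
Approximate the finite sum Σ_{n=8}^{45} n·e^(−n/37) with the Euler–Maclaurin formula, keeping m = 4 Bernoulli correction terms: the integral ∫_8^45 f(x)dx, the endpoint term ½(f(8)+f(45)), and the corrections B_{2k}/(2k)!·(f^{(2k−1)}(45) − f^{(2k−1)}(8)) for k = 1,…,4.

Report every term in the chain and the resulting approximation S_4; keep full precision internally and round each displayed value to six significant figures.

The integral term ∫_8^45 x·e^(−x/37) dx = 442.135.
Endpoint term: (f(8) + f(45))/2 = (6.44449 + 13.3357)/2 = 9.89011.
So far: 452.025.
Order-1 term: 1/12 · (-0.0640755 − 0.631386) = -0.0579551.
Partial sum through k=1: 451.967.
Order-2 term: −1/720 · (0.000386138 − 0.00163806) = 1.73878e-06.
Partial sum through k=2: 451.967.
Order-3 term: 1/30240 · (5.98306e-07 − 2.05619e-06) = -4.82104e-11.
Partial sum through k=3: 451.967.
Order-4 term: −1/1209600 · (6.68045e-10 − 2.12990e-09) = 1.20855e-15.

S_4 ≈ 451.967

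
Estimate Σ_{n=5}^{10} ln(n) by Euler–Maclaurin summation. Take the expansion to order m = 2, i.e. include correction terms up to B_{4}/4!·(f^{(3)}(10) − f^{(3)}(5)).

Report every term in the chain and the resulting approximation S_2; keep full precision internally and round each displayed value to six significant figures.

Integral: ∫_5^10 ln(x) dx = 9.97866.
Boundary: ½(f(5) + f(10)) = ½(1.60944 + 2.30259) = 1.95601.
Running total after boundary: 11.9347.
Order-1 term: 1/12 · (0.100000 − 0.200000) = -0.00833333.
Partial sum through k=1: 11.9263.
Order-2 term: −1/720 · (0.00200000 − 0.0160000) = 1.94444e-05.

S_2 ≈ 11.9264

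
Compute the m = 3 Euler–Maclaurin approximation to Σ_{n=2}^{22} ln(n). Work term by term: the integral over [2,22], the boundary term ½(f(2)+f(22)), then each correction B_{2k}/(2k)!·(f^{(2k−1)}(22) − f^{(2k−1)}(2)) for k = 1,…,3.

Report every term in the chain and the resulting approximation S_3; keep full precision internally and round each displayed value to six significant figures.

Integral: ∫_2^22 ln(x) dx = 46.6166.
½[f(2) + f(22)] = ½[0.693147 + 3.09104] = 1.89209.
Running total after boundary: 48.5087.
k=1: B_{2}/(2)! × [f^{(1)}(22) − f^{(1)}(2)] = 1/12 × (0.0454545 − 0.500000) = -0.0378788.
Running total after k=1: 48.4709.
k=2: B_{4}/(4)! × [f^{(3)}(22) − f^{(3)}(2)] = −1/720 × (0.000187829 − 0.250000) = 0.000346961.
Running total after k=2: 48.4712.
k=3: B_{6}/(6)! × [f^{(5)}(22) − f^{(5)}(2)] = 1/30240 × (4.65691e-06 − 0.750000) = -2.48014e-05.

S_3 ≈ 48.4712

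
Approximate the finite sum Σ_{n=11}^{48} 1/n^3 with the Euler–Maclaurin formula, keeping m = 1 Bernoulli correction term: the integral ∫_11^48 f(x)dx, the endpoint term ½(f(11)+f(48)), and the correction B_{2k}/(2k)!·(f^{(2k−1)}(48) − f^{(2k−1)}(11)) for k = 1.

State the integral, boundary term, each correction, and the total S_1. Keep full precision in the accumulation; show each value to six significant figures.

The integral term ∫_11^48 1/x^3 dx = 0.00391522.
Boundary: ½(f(11) + f(48)) = ½(0.000751315 + 9.04225e-06) = 0.000380179.
Integral + boundary = 0.00429540.
Correction k=1: B_{2}/2! · (f^{(1)}(48) − f^{(1)}(11)) = 1/12 · (-5.65140e-07 − (-0.000204904)) = 1.70282e-05.

S_1 ≈ 0.00431242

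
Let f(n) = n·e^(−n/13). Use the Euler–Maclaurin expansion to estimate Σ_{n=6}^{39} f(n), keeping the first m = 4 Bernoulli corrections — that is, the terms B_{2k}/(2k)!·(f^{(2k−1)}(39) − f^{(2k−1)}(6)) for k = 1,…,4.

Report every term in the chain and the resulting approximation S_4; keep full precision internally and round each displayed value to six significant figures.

The integral term ∫_6^39 x·e^(−x/13) dx = 122.031.
½[f(6) + f(39)] = ½[3.78188 + 1.94170] = 2.86179.
Running total after boundary: 124.893.
Order-1 term: 1/12 · (-0.0995741 − 0.339399) = -0.0365811.
After k=1: 124.857.
Order-2 term: −1/720 · (0.00000 − 0.00946761) = 1.31495e-05.
After k=2: 124.857.
Order-3 term: 1/30240 · (3.48637e-06 − 0.000100159) = -3.19686e-09.
After k=3: 124.857.
Order-4 term: −1/1209600 · (4.12588e-08 − 8.53831e-07) = 6.71769e-13.

S_4 ≈ 124.857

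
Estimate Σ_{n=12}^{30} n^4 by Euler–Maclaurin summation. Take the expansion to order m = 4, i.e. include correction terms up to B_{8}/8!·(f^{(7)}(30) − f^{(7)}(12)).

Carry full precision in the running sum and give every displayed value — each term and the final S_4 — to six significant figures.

∫_12^30 x^4 dx evaluates to 4.81023e+06.
Boundary: ½(f(12) + f(30)) = ½(20736.0 + 810000) = 415368.
Running total after boundary: 5.22560e+06.
Correction k=1: B_{2}/2! · (f^{(1)}(30) − f^{(1)}(12)) = 1/12 · (108000 − 6912.00) = 8424.00.
Partial sum through k=1: 5.23403e+06.
Correction k=2: B_{4}/4! · (f^{(3)}(30) − f^{(3)}(12)) = −1/720 · (720.000 − 288.000) = -0.600000.
Partial sum through k=2: 5.23402e+06.
Correction k=3: B_{6}/6! · (f^{(5)}(30) − f^{(5)}(12)) = 1/30240 · (0.00000 − 0.00000) = 0.00000.
Partial sum through k=3: 5.23402e+06.
Correction k=4: B_{8}/8! · (f^{(7)}(30) − f^{(7)}(12)) = −1/1209600 · (0.00000 − 0.00000) = 0.00000.

S_4 ≈ 5.23402e+06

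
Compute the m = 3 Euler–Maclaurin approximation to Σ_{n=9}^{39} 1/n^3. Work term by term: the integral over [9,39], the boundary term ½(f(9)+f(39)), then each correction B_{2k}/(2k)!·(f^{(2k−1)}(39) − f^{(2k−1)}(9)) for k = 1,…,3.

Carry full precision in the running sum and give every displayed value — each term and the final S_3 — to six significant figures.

∫_9^39 1/x^3 dx evaluates to 0.00584411.
Endpoint term: (f(9) + f(39))/2 = (0.00137174 + 1.68580e-05)/2 = 0.000694300.
Running total after boundary: 0.00653841.
Correction k=1: B_{2}/2! · (f^{(1)}(39) − f^{(1)}(9)) = 1/12 · (-1.29677e-06 − (-0.000457247)) = 3.79959e-05.
Running total after k=1: 0.00657640.
Correction k=2: B_{4}/4! · (f^{(3)}(39) − f^{(3)}(9)) = −1/720 · (-1.70515e-08 − (-0.000112901)) = -1.56783e-07.
Running total after k=2: 0.00657625.
Correction k=3: B_{6}/6! · (f^{(5)}(39) − f^{(5)}(9)) = 1/30240 · (-4.70851e-10 − (-5.85410e-05)) = 1.93587e-09.

S_3 ≈ 0.00657625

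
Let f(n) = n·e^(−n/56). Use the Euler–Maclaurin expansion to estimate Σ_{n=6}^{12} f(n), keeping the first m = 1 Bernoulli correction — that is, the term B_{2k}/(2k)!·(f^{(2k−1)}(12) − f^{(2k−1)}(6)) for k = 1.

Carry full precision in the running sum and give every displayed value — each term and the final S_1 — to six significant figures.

∫_6^12 x·e^(−x/56) dx evaluates to 45.7311.
½[f(6) + f(12)] = ½[5.39038 + 9.68541] = 7.53790.
So far: 53.2690.
k=1: B_{2}/(2)! × [f^{(1)}(12) − f^{(1)}(6)] = 1/12 × (0.634164 − 0.802140) = -0.0139980.

S_1 ≈ 53.2550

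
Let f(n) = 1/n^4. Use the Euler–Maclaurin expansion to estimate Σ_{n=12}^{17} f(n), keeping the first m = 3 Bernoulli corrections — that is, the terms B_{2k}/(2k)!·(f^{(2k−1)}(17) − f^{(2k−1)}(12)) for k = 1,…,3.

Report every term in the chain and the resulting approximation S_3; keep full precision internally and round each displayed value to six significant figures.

The integral term ∫_12^17 1/x^4 dx = 0.000125054.
½[f(12) + f(17)] = ½[4.82253e-05 + 1.19730e-05] = 3.00992e-05.
Running total after boundary: 0.000155153.
k=1: B_{2}/(2)! × [f^{(1)}(17) − f^{(1)}(12)] = 1/12 × (-2.81719e-06 − (-1.60751e-05)) = 1.10483e-06.
Running total after k=1: 0.000156258.
k=2: B_{4}/(4)! × [f^{(3)}(17) − f^{(3)}(12)] = −1/720 × (-2.92441e-07 − (-3.34898e-06)) = -4.24519e-09.
Running total after k=2: 0.000156254.
k=3: B_{6}/(6)! × [f^{(5)}(17) − f^{(5)}(12)] = 1/30240 × (-5.66668e-08 − (-1.30238e-06)) = 4.11943e-11.

S_3 ≈ 0.000156254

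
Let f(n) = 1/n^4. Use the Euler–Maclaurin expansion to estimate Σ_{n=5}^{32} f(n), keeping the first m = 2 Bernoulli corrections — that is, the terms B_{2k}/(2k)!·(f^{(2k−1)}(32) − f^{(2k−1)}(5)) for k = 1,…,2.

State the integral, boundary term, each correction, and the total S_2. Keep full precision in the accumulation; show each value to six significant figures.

S_2 ≈ 0.00356149

∫_5^32 1/x^4 dx evaluates to 0.00265649.
Boundary: ½(f(5) + f(32)) = ½(0.00160000 + 9.53674e-07) = 0.000800477.
Running total after boundary: 0.00345697.
Order-1 term: 1/12 · (-1.19209e-07 − (-0.00128000)) = 0.000106657.
Partial sum through k=1: 0.00356363.
Order-2 term: −1/720 · (-3.49246e-09 − (-0.00153600)) = -2.13333e-06.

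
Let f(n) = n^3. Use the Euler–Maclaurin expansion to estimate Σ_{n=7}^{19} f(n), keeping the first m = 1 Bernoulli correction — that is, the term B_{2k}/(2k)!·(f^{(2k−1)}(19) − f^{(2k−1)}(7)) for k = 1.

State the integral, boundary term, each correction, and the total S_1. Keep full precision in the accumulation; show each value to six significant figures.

S_1 ≈ 35659.0

The integral term ∫_7^19 x^3 dx = 31980.0.
½[f(7) + f(19)] = ½[343.000 + 6859.00] = 3601.00.
Integral + boundary = 35581.0.
Order-1 term: 1/12 · (1083.00 − 147.000) = 78.0000.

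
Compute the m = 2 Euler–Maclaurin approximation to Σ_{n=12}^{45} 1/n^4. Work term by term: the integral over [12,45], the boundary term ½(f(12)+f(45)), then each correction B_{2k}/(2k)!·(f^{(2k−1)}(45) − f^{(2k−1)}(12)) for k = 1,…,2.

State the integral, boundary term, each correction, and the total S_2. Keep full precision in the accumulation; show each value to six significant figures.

S_2 ≈ 0.000214811

The integral term ∫_12^45 1/x^4 dx = 0.000189243.
½[f(12) + f(45)] = ½[4.82253e-05 + 2.43865e-07] = 2.42346e-05.
Running total after boundary: 0.000213478.
Correction k=1: B_{2}/2! · (f^{(1)}(45) − f^{(1)}(12)) = 1/12 · (-2.16769e-08 − (-1.60751e-05)) = 1.33779e-06.
Running total after k=1: 0.000214816.
Correction k=2: B_{4}/4! · (f^{(3)}(45) − f^{(3)}(12)) = −1/720 · (-3.21139e-10 − (-3.34898e-06)) = -4.65091e-09.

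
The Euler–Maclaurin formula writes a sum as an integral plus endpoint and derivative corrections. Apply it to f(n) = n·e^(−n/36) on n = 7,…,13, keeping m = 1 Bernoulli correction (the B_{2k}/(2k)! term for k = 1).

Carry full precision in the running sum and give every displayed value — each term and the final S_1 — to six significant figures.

The integral term ∫_7^13 x·e^(−x/36) dx = 45.1215.
½[f(7) + f(13)] = ½[5.76304 + 9.05972] = 7.41138.
Integral + boundary = 52.5329.
Order-1 term: 1/12 · (0.445243 − 0.663207) = -0.0181637.

S_1 ≈ 52.5148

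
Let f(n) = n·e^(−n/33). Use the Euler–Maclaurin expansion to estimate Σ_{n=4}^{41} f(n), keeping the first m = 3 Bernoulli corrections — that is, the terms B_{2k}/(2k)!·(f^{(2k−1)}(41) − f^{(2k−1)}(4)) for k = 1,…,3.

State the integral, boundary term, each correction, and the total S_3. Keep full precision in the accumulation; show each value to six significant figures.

S_3 ≈ 384.272

∫_4^41 x·e^(−x/33) dx evaluates to 376.653.
Endpoint term: (f(4) + f(41))/2 = (3.54338 + 11.8360)/2 = 7.68970.
Integral + boundary = 384.343.
Order-1 term: 1/12 · (-0.0699839 − 0.778471) = -0.0707046.
After k=1: 384.272.
Order-2 term: −1/720 · (0.000465917 − 0.00234175) = 2.60532e-06.
After k=2: 384.272.
Order-3 term: 1/30240 · (9.14690e-07 − 3.64430e-06) = -9.02650e-11.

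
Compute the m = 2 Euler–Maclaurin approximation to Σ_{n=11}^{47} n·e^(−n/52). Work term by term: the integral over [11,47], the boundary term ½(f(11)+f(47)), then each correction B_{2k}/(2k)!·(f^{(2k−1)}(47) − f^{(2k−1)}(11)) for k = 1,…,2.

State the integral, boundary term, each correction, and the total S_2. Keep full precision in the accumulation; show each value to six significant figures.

The integral term ∫_11^47 x·e^(−x/52) dx = 566.406.
½[f(11) + f(47)] = ½[8.90272 + 19.0354] = 13.9691.
So far: 580.375.
Order-1 term: 1/12 · (0.0389432 − 0.638132) = -0.0499324.
After k=1: 580.325.
Order-2 term: −1/720 · (0.000313965 − 0.000834618) = 7.23130e-07.

S_2 ≈ 580.325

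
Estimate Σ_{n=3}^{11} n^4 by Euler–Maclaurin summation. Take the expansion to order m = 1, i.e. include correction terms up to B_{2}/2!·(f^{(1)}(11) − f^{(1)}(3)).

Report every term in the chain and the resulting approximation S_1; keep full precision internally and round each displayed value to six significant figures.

S_1 ≈ 39957.3

∫_3^11 x^4 dx evaluates to 32161.6.
Endpoint term: (f(3) + f(11))/2 = (81.0000 + 14641.0)/2 = 7361.00.
So far: 39522.6.
Order-1 term: 1/12 · (5324.00 − 108.000) = 434.667.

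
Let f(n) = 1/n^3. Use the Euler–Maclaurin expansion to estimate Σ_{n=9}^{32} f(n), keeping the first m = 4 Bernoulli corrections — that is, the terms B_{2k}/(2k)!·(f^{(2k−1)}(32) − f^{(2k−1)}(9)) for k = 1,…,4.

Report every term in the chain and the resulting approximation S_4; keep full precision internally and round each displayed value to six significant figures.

S_4 ≈ 0.00642340

The integral term ∫_9^32 1/x^3 dx = 0.00568456.
Endpoint term: (f(9) + f(32))/2 = (0.00137174 + 3.05176e-05)/2 = 0.000701130.
So far: 0.00638569.
k=1: B_{2}/(2)! × [f^{(1)}(32) − f^{(1)}(9)] = 1/12 × (-2.86102e-06 − (-0.000457247)) = 3.78655e-05.
After k=1: 0.00642355.
k=2: B_{4}/(4)! × [f^{(3)}(32) − f^{(3)}(9)] = −1/720 × (-5.58794e-08 − (-0.000112901)) = -1.56729e-07.
After k=2: 0.00642340.
k=3: B_{6}/(6)! × [f^{(5)}(32) − f^{(5)}(9)] = 1/30240 × (-2.29193e-09 − (-5.85410e-05)) = 1.93581e-09.
After k=3: 0.00642340.
k=4: B_{8}/(8)! × [f^{(7)}(32) − f^{(7)}(9)] = −1/1209600 × (-1.61151e-10 − (-5.20365e-05)) = -4.30194e-11.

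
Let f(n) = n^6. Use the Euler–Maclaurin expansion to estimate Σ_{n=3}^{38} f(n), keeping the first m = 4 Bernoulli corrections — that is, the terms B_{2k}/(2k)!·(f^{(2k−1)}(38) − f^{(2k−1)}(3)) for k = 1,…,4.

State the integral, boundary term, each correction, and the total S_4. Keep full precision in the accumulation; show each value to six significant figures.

∫_3^38 x^6 dx evaluates to 1.63451e+10.
Boundary: ½(f(3) + f(38)) = ½(729.000 + 3.01094e+09) = 1.50547e+09.
So far: 1.78506e+10.
Correction k=1: B_{2}/2! · (f^{(1)}(38) − f^{(1)}(3)) = 1/12 · (4.75411e+08 − 1458.00) = 3.96175e+07.
Partial sum through k=1: 1.78902e+10.
Correction k=2: B_{4}/4! · (f^{(3)}(38) − f^{(3)}(3)) = −1/720 · (6.58464e+06 − 3240.00) = -9140.83.
Partial sum through k=2: 1.78902e+10.
Correction k=3: B_{6}/6! · (f^{(5)}(38) − f^{(5)}(3)) = 1/30240 · (27360.0 − 2160.00) = 0.833333.
Partial sum through k=3: 1.78902e+10.
Correction k=4: B_{8}/8! · (f^{(7)}(38) − f^{(7)}(3)) = −1/1209600 · (0.00000 − 0.00000) = 0.00000.

S_4 ≈ 1.78902e+10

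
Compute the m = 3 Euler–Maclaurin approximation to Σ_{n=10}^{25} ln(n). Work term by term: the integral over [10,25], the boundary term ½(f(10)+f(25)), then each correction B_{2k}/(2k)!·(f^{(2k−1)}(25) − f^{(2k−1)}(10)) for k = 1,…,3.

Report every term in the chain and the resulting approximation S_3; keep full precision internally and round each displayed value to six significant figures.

S_3 ≈ 45.2018

Integral: ∫_10^25 ln(x) dx = 42.4460.
Boundary: ½(f(10) + f(25)) = ½(2.30259 + 3.21888) = 2.76073.
Integral + boundary = 45.2068.
Order-1 term: 1/12 · (0.0400000 − 0.100000) = -0.00500000.
Partial sum through k=1: 45.2018.
Order-2 term: −1/720 · (0.000128000 − 0.00200000) = 2.60000e-06.
Partial sum through k=2: 45.2018.
Order-3 term: 1/30240 · (2.45760e-06 − 0.000240000) = -7.85524e-09.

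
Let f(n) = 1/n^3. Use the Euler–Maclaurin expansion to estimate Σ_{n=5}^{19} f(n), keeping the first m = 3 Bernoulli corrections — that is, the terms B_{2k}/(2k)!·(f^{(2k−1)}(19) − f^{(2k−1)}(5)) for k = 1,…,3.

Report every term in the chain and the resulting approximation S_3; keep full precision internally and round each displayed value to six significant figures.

S_3 ≈ 0.0230808

Integral: ∫_5^19 1/x^3 dx = 0.0186150.
Boundary: ½(f(5) + f(19)) = ½(0.00800000 + 0.000145794) = 0.00407290.
Integral + boundary = 0.0226879.
k=1: B_{2}/(2)! × [f^{(1)}(19) − f^{(1)}(5)] = 1/12 × (-2.30201e-05 − (-0.00480000)) = 0.000398082.
Partial sum through k=1: 0.0230859.
k=2: B_{4}/(4)! × [f^{(3)}(19) − f^{(3)}(5)] = −1/720 × (-1.27535e-06 − (-0.00384000)) = -5.33156e-06.
Partial sum through k=2: 0.0230806.
k=3: B_{6}/(6)! × [f^{(5)}(19) − f^{(5)}(5)] = 1/30240 × (-1.48379e-07 − (-0.00645120)) = 2.13328e-07.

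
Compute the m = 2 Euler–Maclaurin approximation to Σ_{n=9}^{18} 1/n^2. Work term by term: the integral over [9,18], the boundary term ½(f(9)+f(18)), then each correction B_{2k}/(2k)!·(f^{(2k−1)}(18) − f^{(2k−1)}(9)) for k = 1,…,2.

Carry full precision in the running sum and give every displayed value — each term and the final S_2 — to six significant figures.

∫_9^18 1/x^2 dx evaluates to 0.0555556.
½[f(9) + f(18)] = ½[0.0123457 + 0.00308642] = 0.00771605.
So far: 0.0632716.
k=1: B_{2}/(2)! × [f^{(1)}(18) − f^{(1)}(9)] = 1/12 × (-0.000342936 − (-0.00274348)) = 0.000200046.
Running total after k=1: 0.0634717.
k=2: B_{4}/(4)! × [f^{(3)}(18) − f^{(3)}(9)] = −1/720 × (-1.27013e-05 − (-0.000406442)) = -5.46862e-07.

S_2 ≈ 0.0634711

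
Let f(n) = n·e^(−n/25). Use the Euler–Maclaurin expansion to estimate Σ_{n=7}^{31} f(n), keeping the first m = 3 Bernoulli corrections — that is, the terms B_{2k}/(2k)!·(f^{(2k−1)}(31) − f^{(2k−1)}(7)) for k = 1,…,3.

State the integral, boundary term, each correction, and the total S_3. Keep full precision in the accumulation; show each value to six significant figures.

S_3 ≈ 206.569

∫_7^31 x·e^(−x/25) dx evaluates to 199.489.
½[f(7) + f(31)] = ½[5.29049 + 8.97091] = 7.13070.
So far: 206.620.
Order-1 term: 1/12 · (-0.0694522 − 0.544164) = -0.0511347.
Running total after k=1: 206.569.
Order-2 term: −1/720 · (0.000814906 − 0.00328917) = 3.43648e-06.
Running total after k=2: 206.569.
Order-3 term: 1/30240 · (2.78550e-06 − 9.13229e-06) = -2.09881e-10.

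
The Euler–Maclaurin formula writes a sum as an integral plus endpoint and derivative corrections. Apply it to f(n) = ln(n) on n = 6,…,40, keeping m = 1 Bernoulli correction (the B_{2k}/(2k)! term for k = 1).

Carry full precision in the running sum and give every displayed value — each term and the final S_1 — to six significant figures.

The integral term ∫_6^40 ln(x) dx = 102.805.
Endpoint term: (f(6) + f(40))/2 = (1.79176 + 3.68888)/2 = 2.74032.
So far: 105.545.
k=1: B_{2}/(2)! × [f^{(1)}(40) − f^{(1)}(6)] = 1/12 × (0.0250000 − 0.166667) = -0.0118056.

S_1 ≈ 105.533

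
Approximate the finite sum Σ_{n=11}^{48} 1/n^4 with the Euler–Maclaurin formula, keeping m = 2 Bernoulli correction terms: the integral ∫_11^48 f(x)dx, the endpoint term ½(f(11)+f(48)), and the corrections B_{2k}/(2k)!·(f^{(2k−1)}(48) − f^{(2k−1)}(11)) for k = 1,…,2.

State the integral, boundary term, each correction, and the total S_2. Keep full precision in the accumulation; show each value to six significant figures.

Integral: ∫_11^48 1/x^4 dx = 0.000247424.
Endpoint term: (f(11) + f(48))/2 = (6.83013e-05 + 1.88380e-07)/2 = 3.42449e-05.
Integral + boundary = 0.000281669.
Order-1 term: 1/12 · (-1.56983e-08 − (-2.48369e-05)) = 2.06843e-06.
Running total after k=1: 0.000283737.
Order-2 term: −1/720 · (-2.04406e-10 − (-6.15790e-06)) = -8.55235e-09.

S_2 ≈ 0.000283729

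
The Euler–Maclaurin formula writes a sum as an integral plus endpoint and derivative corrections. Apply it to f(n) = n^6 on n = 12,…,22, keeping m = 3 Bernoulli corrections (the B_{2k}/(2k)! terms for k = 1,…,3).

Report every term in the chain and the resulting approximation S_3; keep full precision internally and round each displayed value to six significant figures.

Integral: ∫_12^22 x^6 dx = 3.51218e+08.
Endpoint term: (f(12) + f(22))/2 = (2.98598e+06 + 1.13380e+08)/2 = 5.81829e+07.
Integral + boundary = 4.09401e+08.
Correction k=1: B_{2}/2! · (f^{(1)}(22) − f^{(1)}(12)) = 1/12 · (3.09218e+07 − 1.49299e+06) = 2.45240e+06.
After k=1: 4.11853e+08.
Correction k=2: B_{4}/4! · (f^{(3)}(22) − f^{(3)}(12)) = −1/720 · (1.27776e+06 − 207360) = -1486.67.
After k=2: 4.11852e+08.
Correction k=3: B_{6}/6! · (f^{(5)}(22) − f^{(5)}(12)) = 1/30240 · (15840.0 − 8640.00) = 0.238095.

S_3 ≈ 4.11852e+08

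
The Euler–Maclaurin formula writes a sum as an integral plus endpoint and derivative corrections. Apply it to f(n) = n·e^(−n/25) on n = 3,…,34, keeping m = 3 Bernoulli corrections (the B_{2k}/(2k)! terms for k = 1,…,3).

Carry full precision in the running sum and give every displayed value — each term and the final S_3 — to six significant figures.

∫_3^34 x·e^(−x/25) dx evaluates to 242.270.
½[f(3) + f(34)] = ½[2.66076 + 8.72647] = 5.69361.
Integral + boundary = 247.963.
k=1: B_{2}/(2)! × [f^{(1)}(34) − f^{(1)}(3)] = 1/12 × (-0.0923979 − 0.780490) = -0.0727407.
Running total after k=1: 247.891.
k=2: B_{4}/(4)! × [f^{(3)}(34) − f^{(3)}(3)] = −1/720 × (0.000673478 − 0.00408693) = 4.74090e-06.
Running total after k=2: 247.891.
k=3: B_{6}/(6)! × [f^{(5)}(34) − f^{(5)}(3)] = 1/30240 × (2.39167e-06 − 1.10801e-05) = -2.87317e-10.

S_3 ≈ 247.891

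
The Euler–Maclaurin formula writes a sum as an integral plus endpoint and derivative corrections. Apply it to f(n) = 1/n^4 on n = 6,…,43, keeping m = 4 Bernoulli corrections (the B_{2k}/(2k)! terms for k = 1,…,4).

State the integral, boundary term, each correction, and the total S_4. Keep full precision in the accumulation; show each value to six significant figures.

S_4 ≈ 0.00196726

∫_6^43 1/x^4 dx evaluates to 0.00153902.
Endpoint term: (f(6) + f(43))/2 = (0.000771605 + 2.92500e-07)/2 = 0.000385949.
Integral + boundary = 0.00192497.
Correction k=1: B_{2}/2! · (f^{(1)}(43) − f^{(1)}(6)) = 1/12 · (-2.72093e-08 − (-0.000514403)) = 4.28647e-05.
After k=1: 0.00196783.
Correction k=2: B_{4}/4! · (f^{(3)}(43) − f^{(3)}(6)) = −1/720 · (-4.41471e-10 − (-0.000428669)) = -5.95374e-07.
After k=2: 0.00196724.
Correction k=3: B_{6}/6! · (f^{(5)}(43) − f^{(5)}(6)) = 1/30240 · (-1.33707e-11 − (-0.000666819)) = 2.20509e-08.
After k=3: 0.00196726.
Correction k=4: B_{8}/8! · (f^{(7)}(43) − f^{(7)}(6)) = −1/1209600 · (-6.50817e-13 − (-0.00166705)) = -1.37818e-09.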